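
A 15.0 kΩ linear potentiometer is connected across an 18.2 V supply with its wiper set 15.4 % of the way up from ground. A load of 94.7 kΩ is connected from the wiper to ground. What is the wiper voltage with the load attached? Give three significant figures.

V ≈ 2.75 V

The wiper splits the pot into (1−α)R = 12.69 kΩ above and αR = 2.310 kΩ below.
Lower section ‖ load = 2.255 kΩ.
V_wiper = 18.2 × 2.255/(12.69 + 2.255) = 2.75 V.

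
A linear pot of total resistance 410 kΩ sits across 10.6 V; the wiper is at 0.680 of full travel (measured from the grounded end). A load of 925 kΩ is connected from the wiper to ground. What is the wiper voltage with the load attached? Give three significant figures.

The wiper splits the pot into (1−α)R = 131.2 kΩ above and αR = 278.8 kΩ below.
Lower section ‖ load = 214.2 kΩ.
V_wiper = 10.6 × 214.2/(131.2 + 214.2) = 6.57 V.

V ≈ 6.57 V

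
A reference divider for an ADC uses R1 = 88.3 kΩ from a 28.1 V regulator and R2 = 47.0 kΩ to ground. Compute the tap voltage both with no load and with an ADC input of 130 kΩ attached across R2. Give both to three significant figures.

Open-circuit: V = 28.1 × 47.0/(88.3 + 47.0) = 9.76 V.
With the load, R2 becomes R2‖R_L = 34.52 kΩ, so V = 28.1 × 34.52/122.8 = 7.90 V.

Unloaded: 9.76 V; loaded: 7.90 V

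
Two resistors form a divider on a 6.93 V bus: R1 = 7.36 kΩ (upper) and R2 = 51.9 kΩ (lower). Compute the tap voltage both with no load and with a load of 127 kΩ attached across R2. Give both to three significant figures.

Unloaded: 6.07 V; loaded: 5.78 V

Open-circuit: V = 6.93 × 51.9/(7.36 + 51.9) = 6.07 V.
With the load, R2 becomes R2‖R_L = 36.84 kΩ, so V = 6.93 × 36.84/44.20 = 5.78 V.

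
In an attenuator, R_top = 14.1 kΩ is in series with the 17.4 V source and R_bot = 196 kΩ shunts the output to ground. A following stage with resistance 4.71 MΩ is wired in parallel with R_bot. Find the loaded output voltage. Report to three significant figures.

V_out ≈ 16.2 V

The load sits in parallel with R_bot: R_bot‖R_L = (196 × 4710) / (196 + 4710) = 188.2 kΩ.
V_out = 17.4 × 188.2 / (14.1 + 188.2) = 17.4 × 188.2/202.3 = 16.2 V.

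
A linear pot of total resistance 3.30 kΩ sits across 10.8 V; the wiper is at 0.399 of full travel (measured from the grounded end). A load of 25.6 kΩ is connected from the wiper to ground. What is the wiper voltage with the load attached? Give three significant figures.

The wiper splits the pot into (1−α)R = 1.983 kΩ above and αR = 1.317 kΩ below.
Lower section ‖ load = 1.252 kΩ.
V_wiper = 10.8 × 1.252/(1.983 + 1.252) = 4.18 V.

V ≈ 4.18 V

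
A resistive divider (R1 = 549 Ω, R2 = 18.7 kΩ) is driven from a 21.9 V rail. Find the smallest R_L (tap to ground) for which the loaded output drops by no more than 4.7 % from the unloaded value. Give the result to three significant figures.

Output resistance R_th = R1‖R2 = (549 × 18700)/19250 = 533.3 Ω.
The fractional drop is R_th/(R_th + R_L); requiring this ≤ 0.0470 gives R_L ≥ R_th(1/0.0470 − 1) = 533.3 × 20.28 = 10.8 kΩ.

R_L(min) ≈ 10.8 kΩ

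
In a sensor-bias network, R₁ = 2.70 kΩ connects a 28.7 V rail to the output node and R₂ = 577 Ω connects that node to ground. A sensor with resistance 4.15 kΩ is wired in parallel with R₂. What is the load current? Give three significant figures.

R₂‖R_L = 506.6 Ω; V_out = 28.7 × 506.6/3207 = 4.534 V.
I_L = V_out / R_L = 4.534 / 4.15 kΩ = 1.09 mA.

I_L ≈ 1.09 mA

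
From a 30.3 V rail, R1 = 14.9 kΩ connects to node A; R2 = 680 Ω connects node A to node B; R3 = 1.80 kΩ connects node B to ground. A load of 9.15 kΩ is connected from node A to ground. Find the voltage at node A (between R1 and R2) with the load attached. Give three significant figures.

V ≈ 3.51 V

Below node A the series string R2+R3 = 2480 Ω sits in parallel with the 9150 Ω load: 1951 Ω.
V_A = 30.3 × 1951/(14900 + 1951) = 3.51 V.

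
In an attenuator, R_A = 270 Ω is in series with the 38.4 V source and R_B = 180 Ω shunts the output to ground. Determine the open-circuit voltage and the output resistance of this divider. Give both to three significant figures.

V_th = 15.4 V, R_th = 108 Ω

V_th is the open-circuit tap voltage: 38.4 × 180/(270 + 180) = 15.4 V.
With the supply zeroed, R_A and R_B appear in parallel from the tap: R_th = R_A‖R_B = (270 × 180)/450.0 = 108 Ω.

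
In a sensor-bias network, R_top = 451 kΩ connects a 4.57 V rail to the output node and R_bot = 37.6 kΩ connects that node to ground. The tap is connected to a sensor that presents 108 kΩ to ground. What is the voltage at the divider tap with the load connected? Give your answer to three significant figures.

V_out ≈ 0.266 V

The load sits in parallel with R_bot: R_bot‖R_L = (37.6 × 108) / (37.6 + 108) = 27.89 kΩ.
V_out = 4.57 × 27.89 / (451 + 27.89) = 4.57 × 27.89/478.9 = 0.266 V.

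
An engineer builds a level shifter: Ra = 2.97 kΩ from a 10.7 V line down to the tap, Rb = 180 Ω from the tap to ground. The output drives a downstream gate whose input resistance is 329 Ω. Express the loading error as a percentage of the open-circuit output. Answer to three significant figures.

The divider's output (Thévenin) resistance is Ra‖Rb = 169.7 Ω.
Fractional drop under load = R_th/(R_th + R_L) = 169.7 / (169.7 + 329) = 0.3403.
So the output falls by 34.0 %.

34.0 %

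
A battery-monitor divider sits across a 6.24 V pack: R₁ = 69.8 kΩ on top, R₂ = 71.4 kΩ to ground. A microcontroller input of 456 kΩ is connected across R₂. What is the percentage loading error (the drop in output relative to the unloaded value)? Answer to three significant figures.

7.18 %

The divider's output (Thévenin) resistance is R₁‖R₂ = 35.30 kΩ.
Fractional drop under load = R_th/(R_th + R_L) = 35.30 / (35.30 + 456) = 0.07184.
So the output falls by 7.18 %.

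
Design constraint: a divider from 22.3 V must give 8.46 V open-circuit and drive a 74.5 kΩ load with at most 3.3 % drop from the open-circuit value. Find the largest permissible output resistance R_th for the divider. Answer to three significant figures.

R_th ≤ 2.54 kΩ

Loading drop = R_th/(R_th + R_L) ≤ 0.0330, so R_th ≤ R_L · ε/(1−ε) = 74.5 kΩ × 0.0330/0.9670 = 2.54 kΩ.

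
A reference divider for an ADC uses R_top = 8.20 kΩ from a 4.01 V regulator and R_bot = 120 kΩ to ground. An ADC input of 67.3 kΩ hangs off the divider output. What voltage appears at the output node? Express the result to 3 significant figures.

The load sits in parallel with R_bot: R_bot‖R_L = (120 × 67.3) / (120 + 67.3) = 43.12 kΩ.
V_out = 4.01 × 43.12 / (8.20 + 43.12) = 4.01 × 43.12/51.32 = 3.37 V.

V_out ≈ 3.37 V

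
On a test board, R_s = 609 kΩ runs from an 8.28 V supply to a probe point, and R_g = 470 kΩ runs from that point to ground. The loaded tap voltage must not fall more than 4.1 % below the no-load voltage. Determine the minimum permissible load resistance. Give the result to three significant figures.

Output resistance R_th = R_s‖R_g = (609 × 470)/1079 = 265.3 kΩ.
The fractional drop is R_th/(R_th + R_L); requiring this ≤ 0.0410 gives R_L ≥ R_th(1/0.0410 − 1) = 265.3 × 23.39 = 6.20 MΩ.

R_L(min) ≈ 6.20 MΩ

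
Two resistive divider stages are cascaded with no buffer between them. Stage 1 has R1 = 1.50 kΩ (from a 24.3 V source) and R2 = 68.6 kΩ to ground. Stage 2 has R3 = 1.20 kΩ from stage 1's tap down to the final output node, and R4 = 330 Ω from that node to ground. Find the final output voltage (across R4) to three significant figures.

V_out ≈ 2.62 V

Stage 2 presents R3+R4 = 1530 Ω as a load on stage 1's tap.
Stage 1's lower leg becomes R2‖(R3+R4) = 1497 Ω, so V_mid = 24.3 × 1497/2997 = 12.14 V.
Stage 2 is itself unloaded: V_out = V_mid × R4/(R3+R4) = 12.14 × 330/1530 = 2.62 V.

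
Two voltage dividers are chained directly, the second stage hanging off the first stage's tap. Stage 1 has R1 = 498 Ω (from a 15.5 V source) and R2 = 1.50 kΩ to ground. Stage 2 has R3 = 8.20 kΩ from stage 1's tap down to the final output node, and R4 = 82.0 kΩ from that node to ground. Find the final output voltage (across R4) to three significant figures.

V_out ≈ 10.5 V

Stage 2 presents R3+R4 = 90200 Ω as a load on stage 1's tap.
Stage 1's lower leg becomes R2‖(R3+R4) = 1475 Ω, so V_mid = 15.5 × 1475/1973 = 11.59 V.
Stage 2 is itself unloaded: V_out = V_mid × R4/(R3+R4) = 11.59 × 82000/90200 = 10.5 V.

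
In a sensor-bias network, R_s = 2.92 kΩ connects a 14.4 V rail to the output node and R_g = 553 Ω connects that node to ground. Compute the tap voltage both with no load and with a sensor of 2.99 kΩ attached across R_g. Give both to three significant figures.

Open-circuit: V = 14.4 × 553/(2920 + 553) = 2.29 V.
With the load, R_g becomes R_g‖R_L = 466.7 Ω, so V = 14.4 × 466.7/3387 = 1.98 V.

Unloaded: 2.29 V; loaded: 1.98 V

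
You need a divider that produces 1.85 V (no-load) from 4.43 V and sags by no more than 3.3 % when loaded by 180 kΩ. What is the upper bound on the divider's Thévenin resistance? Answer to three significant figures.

Loading drop = R_th/(R_th + R_L) ≤ 0.0330, so R_th ≤ R_L · ε/(1−ε) = 180 kΩ × 0.0330/0.9670 = 6.14 kΩ.

R_th ≤ 6.14 kΩ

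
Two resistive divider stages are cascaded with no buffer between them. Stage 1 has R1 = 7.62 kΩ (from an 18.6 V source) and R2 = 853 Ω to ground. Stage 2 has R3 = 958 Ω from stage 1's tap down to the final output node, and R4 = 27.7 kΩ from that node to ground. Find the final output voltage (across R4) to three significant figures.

Stage 2 presents R3+R4 = 28660 Ω as a load on stage 1's tap.
Stage 1's lower leg becomes R2‖(R3+R4) = 828.3 Ω, so V_mid = 18.6 × 828.3/8448 = 1.824 V.
Stage 2 is itself unloaded: V_out = V_mid × R4/(R3+R4) = 1.824 × 27700/28660 = 1.76 V.

V_out ≈ 1.76 V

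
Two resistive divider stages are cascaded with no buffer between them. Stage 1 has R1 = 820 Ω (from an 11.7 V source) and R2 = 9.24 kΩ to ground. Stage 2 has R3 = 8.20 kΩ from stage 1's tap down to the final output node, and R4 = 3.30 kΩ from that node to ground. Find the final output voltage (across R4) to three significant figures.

Stage 2 presents R3+R4 = 11500 Ω as a load on stage 1's tap.
Stage 1's lower leg becomes R2‖(R3+R4) = 5123 Ω, so V_mid = 11.7 × 5123/5943 = 10.09 V.
Stage 2 is itself unloaded: V_out = V_mid × R4/(R3+R4) = 10.09 × 3300/11500 = 2.89 V.

V_out ≈ 2.89 V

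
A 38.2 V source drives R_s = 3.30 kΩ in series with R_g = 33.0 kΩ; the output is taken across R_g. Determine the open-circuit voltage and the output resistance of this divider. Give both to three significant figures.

V_th is the open-circuit tap voltage: 38.2 × 33.0/(3.30 + 33.0) = 34.7 V.
With the supply zeroed, R_s and R_g appear in parallel from the tap: R_th = R_s‖R_g = (3.30 × 33.0)/36.30 = 3.00 kΩ.

V_th = 34.7 V, R_th = 3.00 kΩ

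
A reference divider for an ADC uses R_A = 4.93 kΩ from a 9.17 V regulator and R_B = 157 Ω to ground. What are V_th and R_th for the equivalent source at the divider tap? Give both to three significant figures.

V_th is the open-circuit tap voltage: 9.17 × 157/(4930 + 157) = 0.283 V.
With the supply zeroed, R_A and R_B appear in parallel from the tap: R_th = R_A‖R_B = (4930 × 157)/5087 = 152 Ω.

V_th = 0.283 V, R_th = 152 Ω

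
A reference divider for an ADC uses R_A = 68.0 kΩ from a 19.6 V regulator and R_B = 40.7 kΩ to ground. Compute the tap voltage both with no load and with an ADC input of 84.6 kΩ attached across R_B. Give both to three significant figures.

Open-circuit: V = 19.6 × 40.7/(68.0 + 40.7) = 7.34 V.
With the load, R_B becomes R_B‖R_L = 27.48 kΩ, so V = 19.6 × 27.48/95.48 = 5.64 V.

Unloaded: 7.34 V; loaded: 5.64 V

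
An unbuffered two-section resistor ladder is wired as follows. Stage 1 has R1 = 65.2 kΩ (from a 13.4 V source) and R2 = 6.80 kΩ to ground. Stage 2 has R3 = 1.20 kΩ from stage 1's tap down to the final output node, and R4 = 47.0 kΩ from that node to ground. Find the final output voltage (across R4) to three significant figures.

Stage 2 presents R3+R4 = 48.20 kΩ as a load on stage 1's tap.
Stage 1's lower leg becomes R2‖(R3+R4) = 5.959 kΩ, so V_mid = 13.4 × 5.959/71.16 = 1.122 V.
Stage 2 is itself unloaded: V_out = V_mid × R4/(R3+R4) = 1.122 × 47.0/48.20 = 1.09 V.

V_out ≈ 1.09 V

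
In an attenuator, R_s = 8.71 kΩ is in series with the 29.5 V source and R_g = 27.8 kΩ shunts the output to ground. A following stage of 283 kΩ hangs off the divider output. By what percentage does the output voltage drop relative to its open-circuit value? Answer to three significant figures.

2.29 %

The divider's output (Thévenin) resistance is R_s‖R_g = 6.632 kΩ.
Fractional drop under load = R_th/(R_th + R_L) = 6.632 / (6.632 + 283) = 0.02290.
So the output falls by 2.29 %.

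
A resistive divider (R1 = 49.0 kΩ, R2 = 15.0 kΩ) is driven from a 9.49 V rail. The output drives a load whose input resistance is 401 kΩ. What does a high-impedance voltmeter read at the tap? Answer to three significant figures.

V_out ≈ 2.16 V

The load sits in parallel with R2: R2‖R_L = (15.0 × 401) / (15.0 + 401) = 14.46 kΩ.
V_out = 9.49 × 14.46 / (49.0 + 14.46) = 9.49 × 14.46/63.46 = 2.16 V.
(Unloaded it would have been 2.22 V.)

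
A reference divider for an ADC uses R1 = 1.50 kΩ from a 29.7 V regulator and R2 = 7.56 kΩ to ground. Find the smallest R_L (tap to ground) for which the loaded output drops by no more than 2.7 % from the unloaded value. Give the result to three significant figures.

Output resistance R_th = R1‖R2 = (1.50 × 7.56)/9.060 = 1.252 kΩ.
The fractional drop is R_th/(R_th + R_L); requiring this ≤ 0.0270 gives R_L ≥ R_th(1/0.0270 − 1) = 1.252 × 36.04 = 45.1 kΩ.

R_L(min) ≈ 45.1 kΩ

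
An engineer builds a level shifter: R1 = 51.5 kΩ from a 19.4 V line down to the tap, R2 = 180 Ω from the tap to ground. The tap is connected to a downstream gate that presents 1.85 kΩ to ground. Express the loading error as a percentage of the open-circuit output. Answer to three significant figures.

Unloaded V = 19.4 × 180/51680 = 0.067570 V.
Loaded: R2‖R_L = 164.0 Ω, giving V = 19.4 × 164.0/51660 = 0.061597 V.
Drop = (0.067570 − 0.061597) / 0.067570 = 8.84 %.

8.84 %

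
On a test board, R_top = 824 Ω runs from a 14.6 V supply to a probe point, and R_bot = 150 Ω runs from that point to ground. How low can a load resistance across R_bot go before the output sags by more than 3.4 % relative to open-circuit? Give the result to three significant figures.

R_L(min) ≈ 3.61 kΩ

Output resistance R_th = R_top‖R_bot = (824 × 150)/974.0 = 126.9 Ω.
The fractional drop is R_th/(R_th + R_L); requiring this ≤ 0.0340 gives R_L ≥ R_th(1/0.0340 − 1) = 126.9 × 28.41 = 3.61 kΩ.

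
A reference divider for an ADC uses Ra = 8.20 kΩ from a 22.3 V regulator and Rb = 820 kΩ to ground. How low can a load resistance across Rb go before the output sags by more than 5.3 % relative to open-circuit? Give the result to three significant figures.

R_L(min) ≈ 145 kΩ

Output resistance R_th = Ra‖Rb = (8.20 × 820)/828.2 = 8.119 kΩ.
The fractional drop is R_th/(R_th + R_L); requiring this ≤ 0.0530 gives R_L ≥ R_th(1/0.0530 − 1) = 8.119 × 17.87 = 145 kΩ.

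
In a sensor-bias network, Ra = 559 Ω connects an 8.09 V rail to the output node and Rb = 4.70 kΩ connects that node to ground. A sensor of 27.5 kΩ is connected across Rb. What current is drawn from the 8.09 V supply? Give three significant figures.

Rb‖R_L = 4014 Ω, so the source sees Ra + Rb‖R_L = 4573 Ω.
I = 8.09 V / 4573 Ω = 1.77 mA.

I ≈ 1.77 mA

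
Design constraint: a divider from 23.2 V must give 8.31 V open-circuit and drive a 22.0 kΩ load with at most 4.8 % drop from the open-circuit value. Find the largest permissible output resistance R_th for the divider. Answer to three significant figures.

Loading drop = R_th/(R_th + R_L) ≤ 0.0480, so R_th ≤ R_L · ε/(1−ε) = 22.0 kΩ × 0.0480/0.9520 = 1.11 kΩ.

R_th ≤ 1.11 kΩ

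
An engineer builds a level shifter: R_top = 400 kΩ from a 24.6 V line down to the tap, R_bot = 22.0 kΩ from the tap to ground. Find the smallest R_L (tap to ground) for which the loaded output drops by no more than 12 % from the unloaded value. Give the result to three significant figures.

Output resistance R_th = R_top‖R_bot = (400 × 22.0)/422.0 = 20.85 kΩ.
The fractional drop is R_th/(R_th + R_L); requiring this ≤ 0.120 gives R_L ≥ R_th(1/0.120 − 1) = 20.85 × 7.333 = 153 kΩ.

R_L(min) ≈ 153 kΩ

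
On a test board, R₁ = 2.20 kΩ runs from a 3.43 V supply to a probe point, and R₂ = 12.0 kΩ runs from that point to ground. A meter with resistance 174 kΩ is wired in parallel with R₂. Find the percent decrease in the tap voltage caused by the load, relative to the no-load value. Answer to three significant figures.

The divider's output (Thévenin) resistance is R₁‖R₂ = 1.859 kΩ.
Fractional drop under load = R_th/(R_th + R_L) = 1.859 / (1.859 + 174) = 0.01057.
So the output falls by 1.06 %.

1.06 %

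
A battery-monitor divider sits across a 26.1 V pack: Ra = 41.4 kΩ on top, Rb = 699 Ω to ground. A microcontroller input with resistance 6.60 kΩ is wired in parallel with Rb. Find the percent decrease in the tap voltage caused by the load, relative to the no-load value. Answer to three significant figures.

The divider's output (Thévenin) resistance is Ra‖Rb = 687.4 Ω.
Fractional drop under load = R_th/(R_th + R_L) = 687.4 / (687.4 + 6600) = 0.09433.
So the output falls by 9.43 %.

9.43 %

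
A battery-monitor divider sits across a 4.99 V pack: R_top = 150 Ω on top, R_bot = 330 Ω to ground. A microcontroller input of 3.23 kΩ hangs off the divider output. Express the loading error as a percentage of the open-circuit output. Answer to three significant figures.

The divider's output (Thévenin) resistance is R_top‖R_bot = 103.1 Ω.
Fractional drop under load = R_th/(R_th + R_L) = 103.1 / (103.1 + 3230) = 0.03094.
So the output falls by 3.09 %.

3.09 %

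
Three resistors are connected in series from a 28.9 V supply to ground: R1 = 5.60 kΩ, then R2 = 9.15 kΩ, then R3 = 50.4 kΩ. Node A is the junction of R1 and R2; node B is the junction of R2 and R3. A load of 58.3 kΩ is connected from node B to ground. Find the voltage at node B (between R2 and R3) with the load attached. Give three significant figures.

At node B, R3 is in parallel with the load: R3‖R_L = 27.03 kΩ.
Below node A the resistance is R2 + (R3‖R_L) = 36.18 kΩ, so V_A = 28.9 × 36.18/41.78 = 25.03 V.
Then V_B = V_A × (R3‖R_L)/(R2 + R3‖R_L) = 25.03 × 27.03/36.18 = 18.7 V.

V ≈ 18.7 V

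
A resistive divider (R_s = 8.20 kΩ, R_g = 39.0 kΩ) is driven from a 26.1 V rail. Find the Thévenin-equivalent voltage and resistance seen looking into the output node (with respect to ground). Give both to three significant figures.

V_th is the open-circuit tap voltage: 26.1 × 39.0/(8.20 + 39.0) = 21.6 V.
With the supply zeroed, R_s and R_g appear in parallel from the tap: R_th = R_s‖R_g = (8.20 × 39.0)/47.20 = 6.78 kΩ.

V_th = 21.6 V, R_th = 6.78 kΩ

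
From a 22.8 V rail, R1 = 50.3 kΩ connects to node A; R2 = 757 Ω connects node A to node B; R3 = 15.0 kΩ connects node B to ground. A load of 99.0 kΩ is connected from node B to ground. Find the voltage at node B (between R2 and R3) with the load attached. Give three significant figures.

At node B, R3 is in parallel with the load: R3‖R_L = 13030 Ω.
Below node A the resistance is R2 + (R3‖R_L) = 13780 Ω, so V_A = 22.8 × 13780/64080 = 4.904 V.
Then V_B = V_A × (R3‖R_L)/(R2 + R3‖R_L) = 4.904 × 13030/13780 = 4.63 V.

V ≈ 4.63 V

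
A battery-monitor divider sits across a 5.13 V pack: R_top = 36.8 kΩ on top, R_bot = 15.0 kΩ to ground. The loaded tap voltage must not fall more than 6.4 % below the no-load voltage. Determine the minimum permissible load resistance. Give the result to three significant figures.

R_L(min) ≈ 156 kΩ

Output resistance R_th = R_top‖R_bot = (36.8 × 15.0)/51.80 = 10.66 kΩ.
The fractional drop is R_th/(R_th + R_L); requiring this ≤ 0.0640 gives R_L ≥ R_th(1/0.0640 − 1) = 10.66 × 14.62 = 156 kΩ.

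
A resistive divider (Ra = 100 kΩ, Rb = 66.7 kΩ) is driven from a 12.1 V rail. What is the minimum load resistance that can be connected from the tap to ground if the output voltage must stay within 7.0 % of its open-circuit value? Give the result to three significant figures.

R_L(min) ≈ 532 kΩ

Output resistance R_th = Ra‖Rb = (100 × 66.7)/166.7 = 40.01 kΩ.
The fractional drop is R_th/(R_th + R_L); requiring this ≤ 0.0700 gives R_L ≥ R_th(1/0.0700 − 1) = 40.01 × 13.29 = 532 kΩ.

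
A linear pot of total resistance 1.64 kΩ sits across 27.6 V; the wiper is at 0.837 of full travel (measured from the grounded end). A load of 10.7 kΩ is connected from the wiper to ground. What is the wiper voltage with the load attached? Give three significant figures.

The wiper splits the pot into (1−α)R = 267.3 Ω above and αR = 1373 Ω below.
Lower section ‖ load = 1217 Ω.
V_wiper = 27.6 × 1217/(267.3 + 1217) = 22.6 V.

V ≈ 22.6 V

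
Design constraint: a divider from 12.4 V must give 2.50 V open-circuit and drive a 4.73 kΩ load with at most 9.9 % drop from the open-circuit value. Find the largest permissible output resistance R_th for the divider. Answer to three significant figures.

Loading drop = R_th/(R_th + R_L) ≤ 0.0990, so R_th ≤ R_L · ε/(1−ε) = 4.73 kΩ × 0.0990/0.9010 = 520 Ω.

R_th ≤ 520 Ω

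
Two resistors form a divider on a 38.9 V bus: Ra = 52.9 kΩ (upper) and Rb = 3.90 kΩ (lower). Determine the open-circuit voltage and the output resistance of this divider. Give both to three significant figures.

V_th is the open-circuit tap voltage: 38.9 × 3.90/(52.9 + 3.90) = 2.67 V.
With the supply zeroed, Ra and Rb appear in parallel from the tap: R_th = Ra‖Rb = (52.9 × 3.90)/56.80 = 3.63 kΩ.

V_th = 2.67 V, R_th = 3.63 kΩ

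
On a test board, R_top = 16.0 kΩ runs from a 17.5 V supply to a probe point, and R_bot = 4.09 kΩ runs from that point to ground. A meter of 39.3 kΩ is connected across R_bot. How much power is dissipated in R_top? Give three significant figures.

P ≈ 12.6 mW

Total resistance from the source is R_top + (R_bot‖R_L) = 19.70 kΩ, so I = 17.5/19.70 kΩ = 0.8881 mA.
P = I²·R_top = (0.8881 mA)² × 16.0 kΩ = 12.6 mW.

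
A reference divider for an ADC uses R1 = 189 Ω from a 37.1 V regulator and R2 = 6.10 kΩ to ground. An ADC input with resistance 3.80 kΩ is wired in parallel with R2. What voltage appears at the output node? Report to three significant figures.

The load sits in parallel with R2: R2‖R_L = (6100 × 3800) / (6100 + 3800) = 2341 Ω.
V_out = 37.1 × 2341 / (189 + 2341) = 37.1 × 2341/2530 = 34.3 V.
(Unloaded it would have been 36.0 V.)

V_out ≈ 34.3 V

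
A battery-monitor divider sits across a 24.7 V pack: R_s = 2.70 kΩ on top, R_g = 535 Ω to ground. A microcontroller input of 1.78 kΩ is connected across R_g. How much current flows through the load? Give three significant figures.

R_g‖R_L = 411.4 Ω; V_out = 24.7 × 411.4/3111 = 3.266 V.
I_L = V_out / R_L = 3.266 / 1.78 kΩ = 1.83 mA.

I_L ≈ 1.83 mA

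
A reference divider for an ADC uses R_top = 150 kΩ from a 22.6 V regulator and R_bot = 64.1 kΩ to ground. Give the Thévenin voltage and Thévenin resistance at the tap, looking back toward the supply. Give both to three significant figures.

V_th = 6.77 V, R_th = 44.9 kΩ

V_th is the open-circuit tap voltage: 22.6 × 64.1/(150 + 64.1) = 6.77 V.
With the supply zeroed, R_top and R_bot appear in parallel from the tap: R_th = R_top‖R_bot = (150 × 64.1)/214.1 = 44.9 kΩ.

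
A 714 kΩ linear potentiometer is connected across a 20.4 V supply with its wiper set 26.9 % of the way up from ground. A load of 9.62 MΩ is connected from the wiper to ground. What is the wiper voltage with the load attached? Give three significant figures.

V ≈ 5.41 V

The wiper splits the pot into (1−α)R = 521.9 kΩ above and αR = 192.1 kΩ below.
Lower section ‖ load = 188.3 kΩ.
V_wiper = 20.4 × 188.3/(521.9 + 188.3) = 5.41 V.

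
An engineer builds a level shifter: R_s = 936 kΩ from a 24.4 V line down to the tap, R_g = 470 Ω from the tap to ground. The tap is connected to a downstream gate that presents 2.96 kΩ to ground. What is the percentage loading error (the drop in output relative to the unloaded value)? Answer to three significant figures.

Unloaded V = 24.4 × 470/936500 = 0.012246 V.
Loaded: R_g‖R_L = 405.6 Ω, giving V = 24.4 × 405.6/936400 = 0.010569 V.
Drop = (0.012246 − 0.010569) / 0.012246 = 13.7 %.

13.7 %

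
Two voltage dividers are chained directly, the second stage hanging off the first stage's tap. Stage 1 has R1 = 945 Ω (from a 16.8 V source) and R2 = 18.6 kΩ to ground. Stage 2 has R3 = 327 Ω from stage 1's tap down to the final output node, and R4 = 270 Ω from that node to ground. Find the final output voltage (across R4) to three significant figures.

Stage 2 presents R3+R4 = 597.0 Ω as a load on stage 1's tap.
Stage 1's lower leg becomes R2‖(R3+R4) = 578.4 Ω, so V_mid = 16.8 × 578.4/1523 = 6.379 V.
Stage 2 is itself unloaded: V_out = V_mid × R4/(R3+R4) = 6.379 × 270/597.0 = 2.88 V.

V_out ≈ 2.88 V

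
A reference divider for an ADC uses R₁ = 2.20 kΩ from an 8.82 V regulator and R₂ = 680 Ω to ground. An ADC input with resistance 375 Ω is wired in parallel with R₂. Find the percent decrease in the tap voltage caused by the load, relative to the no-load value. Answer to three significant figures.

58.1 %

The divider's output (Thévenin) resistance is R₁‖R₂ = 519.4 Ω.
Fractional drop under load = R_th/(R_th + R_L) = 519.4 / (519.4 + 375) = 0.5807.
So the output falls by 58.1 %.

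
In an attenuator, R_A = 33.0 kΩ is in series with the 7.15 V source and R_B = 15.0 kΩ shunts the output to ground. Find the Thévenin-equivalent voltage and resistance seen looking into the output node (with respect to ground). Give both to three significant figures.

V_th is the open-circuit tap voltage: 7.15 × 15.0/(33.0 + 15.0) = 2.23 V.
With the supply zeroed, R_A and R_B appear in parallel from the tap: R_th = R_A‖R_B = (33.0 × 15.0)/48.00 = 10.3 kΩ.

V_th = 2.23 V, R_th = 10.3 kΩ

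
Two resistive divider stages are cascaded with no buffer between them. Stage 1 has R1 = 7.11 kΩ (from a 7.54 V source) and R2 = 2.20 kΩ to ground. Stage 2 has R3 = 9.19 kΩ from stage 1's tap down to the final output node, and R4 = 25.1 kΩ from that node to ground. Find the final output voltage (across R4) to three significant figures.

V_out ≈ 1.24 V

Stage 2 presents R3+R4 = 34.29 kΩ as a load on stage 1's tap.
Stage 1's lower leg becomes R2‖(R3+R4) = 2.067 kΩ, so V_mid = 7.54 × 2.067/9.177 = 1.699 V.
Stage 2 is itself unloaded: V_out = V_mid × R4/(R3+R4) = 1.699 × 25.1/34.29 = 1.24 V.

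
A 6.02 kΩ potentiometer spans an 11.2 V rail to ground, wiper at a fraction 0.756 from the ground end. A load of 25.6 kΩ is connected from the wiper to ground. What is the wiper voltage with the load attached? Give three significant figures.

V ≈ 8.12 V

The wiper splits the pot into (1−α)R = 1.469 kΩ above and αR = 4.551 kΩ below.
Lower section ‖ load = 3.864 kΩ.
V_wiper = 11.2 × 3.864/(1.469 + 3.864) = 8.12 V.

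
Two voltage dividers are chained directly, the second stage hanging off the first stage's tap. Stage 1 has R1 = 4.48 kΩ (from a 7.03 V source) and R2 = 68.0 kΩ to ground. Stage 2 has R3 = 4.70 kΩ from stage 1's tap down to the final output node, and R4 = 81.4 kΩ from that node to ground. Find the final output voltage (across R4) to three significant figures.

Stage 2 presents R3+R4 = 86.10 kΩ as a load on stage 1's tap.
Stage 1's lower leg becomes R2‖(R3+R4) = 37.99 kΩ, so V_mid = 7.03 × 37.99/42.47 = 6.288 V.
Stage 2 is itself unloaded: V_out = V_mid × R4/(R3+R4) = 6.288 × 81.4/86.10 = 5.95 V.

V_out ≈ 5.95 V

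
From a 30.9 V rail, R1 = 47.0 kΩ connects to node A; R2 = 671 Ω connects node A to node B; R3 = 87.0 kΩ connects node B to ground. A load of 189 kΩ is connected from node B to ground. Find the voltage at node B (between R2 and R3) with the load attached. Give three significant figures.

At node B, R3 is in parallel with the load: R3‖R_L = 59580 Ω.
Below node A the resistance is R2 + (R3‖R_L) = 60250 Ω, so V_A = 30.9 × 60250/107200 = 17.36 V.
Then V_B = V_A × (R3‖R_L)/(R2 + R3‖R_L) = 17.36 × 59580/60250 = 17.2 V.

V ≈ 17.2 V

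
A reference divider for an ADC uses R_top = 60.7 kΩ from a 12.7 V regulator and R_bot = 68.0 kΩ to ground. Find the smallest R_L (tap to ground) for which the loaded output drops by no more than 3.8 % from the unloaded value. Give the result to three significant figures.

Output resistance R_th = R_top‖R_bot = (60.7 × 68.0)/128.7 = 32.07 kΩ.
The fractional drop is R_th/(R_th + R_L); requiring this ≤ 0.0380 gives R_L ≥ R_th(1/0.0380 − 1) = 32.07 × 25.32 = 812 kΩ.

R_L(min) ≈ 812 kΩ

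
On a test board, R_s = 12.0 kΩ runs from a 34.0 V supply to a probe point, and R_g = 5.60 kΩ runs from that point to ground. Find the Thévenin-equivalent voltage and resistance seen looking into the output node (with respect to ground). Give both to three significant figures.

V_th = 10.8 V, R_th = 3.82 kΩ

V_th is the open-circuit tap voltage: 34.0 × 5.60/(12.0 + 5.60) = 10.8 V.
With the supply zeroed, R_s and R_g appear in parallel from the tap: R_th = R_s‖R_g = (12.0 × 5.60)/17.60 = 3.82 kΩ.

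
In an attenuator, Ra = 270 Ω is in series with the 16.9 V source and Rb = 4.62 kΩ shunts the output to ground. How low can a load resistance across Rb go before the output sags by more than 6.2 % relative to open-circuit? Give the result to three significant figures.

R_L(min) ≈ 3.86 kΩ

Output resistance R_th = Ra‖Rb = (270 × 4620)/4890 = 255.1 Ω.
The fractional drop is R_th/(R_th + R_L); requiring this ≤ 0.0620 gives R_L ≥ R_th(1/0.0620 − 1) = 255.1 × 15.13 = 3.86 kΩ.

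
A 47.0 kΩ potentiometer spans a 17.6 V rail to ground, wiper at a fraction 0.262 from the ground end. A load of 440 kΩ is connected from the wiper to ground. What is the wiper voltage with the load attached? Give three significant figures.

V ≈ 4.52 V

The wiper splits the pot into (1−α)R = 34.69 kΩ above and αR = 12.31 kΩ below.
Lower section ‖ load = 11.98 kΩ.
V_wiper = 17.6 × 11.98/(34.69 + 11.98) = 4.52 V.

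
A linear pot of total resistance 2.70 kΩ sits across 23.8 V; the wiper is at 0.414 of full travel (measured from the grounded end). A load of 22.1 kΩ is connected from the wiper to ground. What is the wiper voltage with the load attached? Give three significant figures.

The wiper splits the pot into (1−α)R = 1.582 kΩ above and αR = 1.118 kΩ below.
Lower section ‖ load = 1.064 kΩ.
V_wiper = 23.8 × 1.064/(1.582 + 1.064) = 9.57 V.

V ≈ 9.57 V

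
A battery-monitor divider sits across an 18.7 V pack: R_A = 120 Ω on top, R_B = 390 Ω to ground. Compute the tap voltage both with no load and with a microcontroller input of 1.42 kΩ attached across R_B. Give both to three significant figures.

Open-circuit: V = 18.7 × 390/(120 + 390) = 14.3 V.
With the load, R_B becomes R_B‖R_L = 306.0 Ω, so V = 18.7 × 306.0/426.0 = 13.4 V.

Unloaded: 14.3 V; loaded: 13.4 V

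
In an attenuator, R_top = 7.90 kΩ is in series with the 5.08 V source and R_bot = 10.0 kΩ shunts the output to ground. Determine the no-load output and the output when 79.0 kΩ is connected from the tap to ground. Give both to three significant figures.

Unloaded: 2.84 V; loaded: 2.69 V

Open-circuit: V = 5.08 × 10.0/(7.90 + 10.0) = 2.84 V.
With the load, R_bot becomes R_bot‖R_L = 8.876 kΩ, so V = 5.08 × 8.876/16.78 = 2.69 V.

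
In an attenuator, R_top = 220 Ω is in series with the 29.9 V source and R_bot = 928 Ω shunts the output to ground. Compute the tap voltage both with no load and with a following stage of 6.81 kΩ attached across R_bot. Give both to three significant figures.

Open-circuit: V = 29.9 × 928/(220 + 928) = 24.2 V.
With the load, R_bot becomes R_bot‖R_L = 816.7 Ω, so V = 29.9 × 816.7/1037 = 23.6 V.

Unloaded: 24.2 V; loaded: 23.6 V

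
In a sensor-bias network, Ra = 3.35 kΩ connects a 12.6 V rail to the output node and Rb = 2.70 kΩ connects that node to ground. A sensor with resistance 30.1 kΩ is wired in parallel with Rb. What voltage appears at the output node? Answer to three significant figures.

The load sits in parallel with Rb: Rb‖R_L = (2.70 × 30.1) / (2.70 + 30.1) = 2.478 kΩ.
V_out = 12.6 × 2.478 / (3.35 + 2.478) = 12.6 × 2.478/5.828 = 5.36 V.

V_out ≈ 5.36 V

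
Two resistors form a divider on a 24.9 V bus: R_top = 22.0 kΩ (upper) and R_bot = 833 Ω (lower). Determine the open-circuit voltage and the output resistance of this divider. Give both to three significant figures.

V_th = 0.908 V, R_th = 803 Ω

V_th is the open-circuit tap voltage: 24.9 × 833/(22000 + 833) = 0.908 V.
With the supply zeroed, R_top and R_bot appear in parallel from the tap: R_th = R_top‖R_bot = (22000 × 833)/22830 = 803 Ω.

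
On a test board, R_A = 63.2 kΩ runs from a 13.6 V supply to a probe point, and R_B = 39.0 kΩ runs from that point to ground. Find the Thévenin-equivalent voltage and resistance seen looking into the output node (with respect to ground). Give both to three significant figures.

V_th = 5.19 V, R_th = 24.1 kΩ

V_th is the open-circuit tap voltage: 13.6 × 39.0/(63.2 + 39.0) = 5.19 V.
With the supply zeroed, R_A and R_B appear in parallel from the tap: R_th = R_A‖R_B = (63.2 × 39.0)/102.2 = 24.1 kΩ.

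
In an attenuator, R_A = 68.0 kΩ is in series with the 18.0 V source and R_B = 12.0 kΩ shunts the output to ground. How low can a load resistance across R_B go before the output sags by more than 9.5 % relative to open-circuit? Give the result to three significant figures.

R_L(min) ≈ 97.2 kΩ

Output resistance R_th = R_A‖R_B = (68.0 × 12.0)/80.00 = 10.20 kΩ.
The fractional drop is R_th/(R_th + R_L); requiring this ≤ 0.0950 gives R_L ≥ R_th(1/0.0950 − 1) = 10.20 × 9.526 = 97.2 kΩ.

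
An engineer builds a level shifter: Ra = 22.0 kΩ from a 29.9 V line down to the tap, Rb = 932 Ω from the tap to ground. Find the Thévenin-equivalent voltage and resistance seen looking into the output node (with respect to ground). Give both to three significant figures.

V_th is the open-circuit tap voltage: 29.9 × 932/(22000 + 932) = 1.22 V.
With the supply zeroed, Ra and Rb appear in parallel from the tap: R_th = Ra‖Rb = (22000 × 932)/22930 = 894 Ω.

V_th = 1.22 V, R_th = 894 Ω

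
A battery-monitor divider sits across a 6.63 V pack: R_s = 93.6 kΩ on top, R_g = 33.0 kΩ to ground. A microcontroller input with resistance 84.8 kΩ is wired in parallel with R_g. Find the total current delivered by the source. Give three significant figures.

R_g‖R_L = 23.76 kΩ, so the source sees R_s + R_g‖R_L = 117.4 kΩ.
I = 6.63 V / 117.4 kΩ = 0.0565 mA.

I ≈ 0.0565 mA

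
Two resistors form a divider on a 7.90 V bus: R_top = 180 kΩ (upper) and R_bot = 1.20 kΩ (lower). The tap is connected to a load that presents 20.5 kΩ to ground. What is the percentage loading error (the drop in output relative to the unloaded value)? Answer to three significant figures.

The divider's output (Thévenin) resistance is R_top‖R_bot = 1.192 kΩ.
Fractional drop under load = R_th/(R_th + R_L) = 1.192 / (1.192 + 20.5) = 0.05495.
So the output falls by 5.50 %.

5.50 %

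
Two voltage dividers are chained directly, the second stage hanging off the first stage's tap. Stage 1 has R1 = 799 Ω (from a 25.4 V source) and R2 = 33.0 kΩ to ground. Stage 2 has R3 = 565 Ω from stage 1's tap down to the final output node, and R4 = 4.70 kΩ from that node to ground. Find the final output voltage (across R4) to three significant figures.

V_out ≈ 19.3 V

Stage 2 presents R3+R4 = 5265 Ω as a load on stage 1's tap.
Stage 1's lower leg becomes R2‖(R3+R4) = 4541 Ω, so V_mid = 25.4 × 4541/5340 = 21.60 V.
Stage 2 is itself unloaded: V_out = V_mid × R4/(R3+R4) = 21.60 × 4700/5265 = 19.3 V.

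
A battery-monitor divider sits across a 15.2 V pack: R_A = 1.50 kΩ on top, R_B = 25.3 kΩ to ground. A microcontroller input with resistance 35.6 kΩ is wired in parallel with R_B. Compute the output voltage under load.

V_out ≈ 13.8 V

The load sits in parallel with R_B: R_B‖R_L = (25.3 × 35.6) / (25.3 + 35.6) = 14.79 kΩ.
V_out = 15.2 × 14.79 / (1.50 + 14.79) = 15.2 × 14.79/16.29 = 13.8 V.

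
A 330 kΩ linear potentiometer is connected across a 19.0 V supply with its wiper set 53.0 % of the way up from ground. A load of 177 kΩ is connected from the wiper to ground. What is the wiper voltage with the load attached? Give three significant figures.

V ≈ 6.88 V

The wiper splits the pot into (1−α)R = 155.1 kΩ above and αR = 174.9 kΩ below.
Lower section ‖ load = 87.97 kΩ.
V_wiper = 19.0 × 87.97/(155.1 + 87.97) = 6.88 V.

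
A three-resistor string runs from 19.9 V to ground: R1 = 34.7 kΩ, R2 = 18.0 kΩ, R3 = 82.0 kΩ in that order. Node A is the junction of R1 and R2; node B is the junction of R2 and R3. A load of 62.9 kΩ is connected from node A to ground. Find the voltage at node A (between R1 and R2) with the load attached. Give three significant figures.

V ≈ 10.5 V

Below node A the series string R2+R3 = 100.0 kΩ sits in parallel with the 62.9 kΩ load: 38.61 kΩ.
V_A = 19.9 × 38.61/(34.7 + 38.61) = 10.5 V.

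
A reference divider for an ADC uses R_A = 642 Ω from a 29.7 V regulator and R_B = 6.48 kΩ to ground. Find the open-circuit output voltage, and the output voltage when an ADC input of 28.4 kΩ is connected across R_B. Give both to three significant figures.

Unloaded: 27.0 V; loaded: 26.5 V

Open-circuit: V = 29.7 × 6480/(642 + 6480) = 27.0 V.
With the load, R_B becomes R_B‖R_L = 5276 Ω, so V = 29.7 × 5276/5918 = 26.5 V.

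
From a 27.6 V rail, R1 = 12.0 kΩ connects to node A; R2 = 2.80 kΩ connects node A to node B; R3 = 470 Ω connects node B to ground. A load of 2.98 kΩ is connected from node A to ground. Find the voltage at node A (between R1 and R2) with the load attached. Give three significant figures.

Below node A the series string R2+R3 = 3270 Ω sits in parallel with the 2980 Ω load: 1559 Ω.
V_A = 27.6 × 1559/(12000 + 1559) = 3.17 V.

V ≈ 3.17 V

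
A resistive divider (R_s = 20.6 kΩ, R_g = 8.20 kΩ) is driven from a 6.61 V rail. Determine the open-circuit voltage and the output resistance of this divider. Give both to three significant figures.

V_th is the open-circuit tap voltage: 6.61 × 8.20/(20.6 + 8.20) = 1.88 V.
With the supply zeroed, R_s and R_g appear in parallel from the tap: R_th = R_s‖R_g = (20.6 × 8.20)/28.80 = 5.87 kΩ.

V_th = 1.88 V, R_th = 5.87 kΩ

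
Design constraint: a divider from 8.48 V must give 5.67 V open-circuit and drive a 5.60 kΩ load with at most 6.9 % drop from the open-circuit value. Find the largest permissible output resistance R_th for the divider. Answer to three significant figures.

Loading drop = R_th/(R_th + R_L) ≤ 0.0690, so R_th ≤ R_L · ε/(1−ε) = 5.60 kΩ × 0.0690/0.9310 = 415 Ω.
(Any R1, R2 with R2/(R1+R2) = 0.669 and R1‖R2 ≤ 415 Ω will meet the spec.)

R_th ≤ 415 Ω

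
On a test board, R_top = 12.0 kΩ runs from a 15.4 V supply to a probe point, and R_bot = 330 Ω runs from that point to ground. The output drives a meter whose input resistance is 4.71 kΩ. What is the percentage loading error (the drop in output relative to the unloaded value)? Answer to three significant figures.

6.38 %

The divider's output (Thévenin) resistance is R_top‖R_bot = 321.2 Ω.
Fractional drop under load = R_th/(R_th + R_L) = 321.2 / (321.2 + 4710) = 0.06384.
So the output falls by 6.38 %.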